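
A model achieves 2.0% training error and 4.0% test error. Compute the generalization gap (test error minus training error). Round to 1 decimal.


Generalization gap = test_error - train_error
= 4.0 - 2.0
= 2.0%
A moderate gap.

2.0


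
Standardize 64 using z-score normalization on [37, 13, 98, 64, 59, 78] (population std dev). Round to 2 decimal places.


Mean = (37 + 13 + 98 + 64 + 59 + 78) / 6 = 58.1667
Variance = sum((x_i - mean)^2) / n = 750.4722
Std = sqrt(750.4722) = 27.3947
Z = (x - mean) / std
= (64 - 58.1667) / 27.3947
= 5.8333 / 27.3947
= 0.21

0.21


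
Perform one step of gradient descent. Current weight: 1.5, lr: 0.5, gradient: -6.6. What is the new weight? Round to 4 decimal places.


w_new = w_old - lr * gradient
= 1.5 - 0.5 * -6.6
= 1.5 - (-3.3)
= 4.8000

4.8000


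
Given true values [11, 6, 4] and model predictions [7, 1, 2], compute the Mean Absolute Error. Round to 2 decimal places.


Absolute errors: [4, 5, 2]
Sum of absolute errors = 11
MAE = 11 / 3 = 3.67

3.67


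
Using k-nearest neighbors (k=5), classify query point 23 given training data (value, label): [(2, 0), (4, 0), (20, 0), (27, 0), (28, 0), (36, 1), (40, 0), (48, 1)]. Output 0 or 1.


Distances from query 23:
Point 20 (class 0): distance = 3
Point 27 (class 0): distance = 4
Point 28 (class 0): distance = 5
Point 36 (class 1): distance = 13
Point 40 (class 0): distance = 17
K=5 nearest neighbors: classes = [0, 0, 0, 1, 0]
Votes for class 1: 1 / 5
Majority vote => class 0

0


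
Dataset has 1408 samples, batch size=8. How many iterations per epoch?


Iterations per epoch = dataset_size / batch_size
= 1408 / 8
= 176

176


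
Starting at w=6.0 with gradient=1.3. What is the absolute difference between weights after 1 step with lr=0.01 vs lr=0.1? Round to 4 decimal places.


With lr=0.01: w_new = 6.0 - 0.01 * 1.3 = 5.987
With lr=0.1: w_new = 6.0 - 0.1 * 1.3 = 5.87
Absolute difference = |5.987 - 5.87|
= 0.1170

0.1170


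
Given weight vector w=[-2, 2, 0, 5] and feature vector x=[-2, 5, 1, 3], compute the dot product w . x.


Element-wise products:
-2 * -2 = 4
2 * 5 = 10
0 * 1 = 0
5 * 3 = 15
Sum = 4 + 10 + 0 + 15
= 29

29


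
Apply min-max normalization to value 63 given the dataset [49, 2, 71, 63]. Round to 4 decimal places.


Min = 2, Max = 71
Range = 71 - 2 = 69
Scaled = (x - min) / (max - min)
= (63 - 2) / 69
= 61 / 69
= 0.8841

0.8841


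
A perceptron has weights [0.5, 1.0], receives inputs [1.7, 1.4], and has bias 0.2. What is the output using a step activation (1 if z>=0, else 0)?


z = w . x + b
= 0.5*1.7 + 1.0*1.4 + 0.2
= 0.85 + 1.4 + 0.2
= 2.25 + 0.2
= 2.45
Since z = 2.45 >= 0, output = 1

1


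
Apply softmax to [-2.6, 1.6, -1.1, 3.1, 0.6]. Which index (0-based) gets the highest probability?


Softmax is a monotonic transformation, so it preserves the argmax.
We need to find the index of the maximum logit.
Index 0: -2.6
Index 1: 1.6
Index 2: -1.1
Index 3: 3.1
Index 4: 0.6
Maximum logit = 3.1 at index 3

3


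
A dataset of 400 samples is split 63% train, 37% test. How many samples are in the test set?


Train samples = 400 * 63% = 252
Test samples = 400 - 252
= 148

148


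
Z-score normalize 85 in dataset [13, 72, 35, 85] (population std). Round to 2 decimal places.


Mean = (13 + 72 + 35 + 85) / 4 = 51.25
Variance = sum((x_i - mean)^2) / n = 824.1875
Std = sqrt(824.1875) = 28.7087
Z = (x - mean) / std
= (85 - 51.25) / 28.7087
= 33.75 / 28.7087
= 1.18

1.18


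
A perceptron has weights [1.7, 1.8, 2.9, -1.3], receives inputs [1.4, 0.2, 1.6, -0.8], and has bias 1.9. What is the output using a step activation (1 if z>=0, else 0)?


z = w . x + b
= 1.7*1.4 + 1.8*0.2 + 2.9*1.6 + -1.3*-0.8 + 1.9
= 2.38 + 0.36 + 4.64 + 1.04 + 1.9
= 8.42 + 1.9
= 10.32
Since z = 10.32 >= 0, output = 1

1


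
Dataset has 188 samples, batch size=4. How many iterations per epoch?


Iterations per epoch = dataset_size / batch_size
= 188 / 4
= 47

47


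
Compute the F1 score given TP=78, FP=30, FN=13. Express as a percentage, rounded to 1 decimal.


Precision = TP / (TP + FP) = 78 / 108 = 0.7222
Recall = TP / (TP + FN) = 78 / 91 = 0.8571
F1 = 2 * P * R / (P + R)
= 2 * 0.7222 * 0.8571 / (0.7222 + 0.8571)
= 1.2381 / 1.5794
= 0.7839
As percentage: 78.4%

78.4


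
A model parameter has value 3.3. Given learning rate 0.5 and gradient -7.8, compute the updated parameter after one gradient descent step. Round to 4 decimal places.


w_new = w_old - lr * gradient
= 3.3 - 0.5 * -7.8
= 3.3 - (-3.9)
= 7.2000

7.2000


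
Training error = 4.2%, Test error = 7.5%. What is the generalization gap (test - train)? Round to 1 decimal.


Generalization gap = test_error - train_error
= 7.5 - 4.2
= 3.3%
A moderate gap.

3.3


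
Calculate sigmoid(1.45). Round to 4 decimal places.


sigmoid(z) = 1 / (1 + exp(-z))
exp(-(1.45)) = exp(-1.45) = 0.2346
1 + 0.2346 = 1.2346
1 / 1.2346 = 0.8100

0.8100


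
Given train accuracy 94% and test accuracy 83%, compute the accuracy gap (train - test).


Gap = train_accuracy - test_accuracy
= 94 - 83
= 11%
This gap suggests the model is overfitting.

11


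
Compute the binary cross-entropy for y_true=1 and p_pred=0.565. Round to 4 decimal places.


For y=1: Loss = -log(p)
= -log(0.565)
= -(-0.5709)
= 0.5709

0.5709


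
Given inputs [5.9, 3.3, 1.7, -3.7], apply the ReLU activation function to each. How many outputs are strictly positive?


ReLU(x) = max(0, x) for each element:
ReLU(5.9) = 5.9
ReLU(3.3) = 3.3
ReLU(1.7) = 1.7
ReLU(-3.7) = 0
Active neurons (>0): 3

3


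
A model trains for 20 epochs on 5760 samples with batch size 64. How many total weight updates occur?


Iterations per epoch = 5760 / 64 = 90
Total updates = iterations_per_epoch * epochs
= 90 * 20
= 1800

1800


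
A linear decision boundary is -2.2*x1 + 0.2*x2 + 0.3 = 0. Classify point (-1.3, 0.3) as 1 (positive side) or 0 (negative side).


Compute -2.2 * -1.3 + 0.2 * 0.3 + 0.3
= 2.86 + 0.06 + 0.3
= 3.22
Since 3.22 >= 0, the point is on the positive side.

1


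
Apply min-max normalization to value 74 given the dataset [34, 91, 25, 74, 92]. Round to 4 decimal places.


Min = 25, Max = 92
Range = 92 - 25 = 67
Scaled = (x - min) / (max - min)
= (74 - 25) / 67
= 49 / 67
= 0.7313

0.7313


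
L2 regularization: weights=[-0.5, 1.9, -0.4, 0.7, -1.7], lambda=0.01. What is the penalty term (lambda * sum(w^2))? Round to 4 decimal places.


Squaring each weight:
(-0.5)^2 = 0.25
1.9^2 = 3.61
(-0.4)^2 = 0.16
0.7^2 = 0.49
(-1.7)^2 = 2.89
Sum of squares = 7.4
Penalty = 0.01 * 7.4 = 0.0740

0.0740


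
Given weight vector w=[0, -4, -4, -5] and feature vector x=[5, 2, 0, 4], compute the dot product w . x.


Element-wise products:
0 * 5 = 0
-4 * 2 = -8
-4 * 0 = 0
-5 * 4 = -20
Sum = 0 + -8 + 0 + -20
= -28

-28


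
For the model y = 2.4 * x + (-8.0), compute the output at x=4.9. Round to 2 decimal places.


y = 2.4 * 4.9 + (-8.0)
= 11.76 + (-8.0)
= 3.76

3.76


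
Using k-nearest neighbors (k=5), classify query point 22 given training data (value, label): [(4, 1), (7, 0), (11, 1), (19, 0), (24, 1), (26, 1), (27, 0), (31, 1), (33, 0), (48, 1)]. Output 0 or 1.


Distances from query 22:
Point 24 (class 1): distance = 2
Point 19 (class 0): distance = 3
Point 26 (class 1): distance = 4
Point 27 (class 0): distance = 5
Point 31 (class 1): distance = 9
K=5 nearest neighbors: classes = [1, 0, 1, 0, 1]
Votes for class 1: 3 / 5
Majority vote => class 1

1


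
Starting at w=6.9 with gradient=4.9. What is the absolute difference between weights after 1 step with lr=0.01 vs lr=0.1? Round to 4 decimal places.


With lr=0.01: w_new = 6.9 - 0.01 * 4.9 = 6.851
With lr=0.1: w_new = 6.9 - 0.1 * 4.9 = 6.41
Absolute difference = |6.851 - 6.41|
= 0.4410

0.4410


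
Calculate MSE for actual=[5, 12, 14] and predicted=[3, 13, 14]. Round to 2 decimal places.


Differences: [2, -1, 0]
Squared errors: [4, 1, 0]
Sum of squared errors = 5
MSE = 5 / 3 = 1.67

1.67


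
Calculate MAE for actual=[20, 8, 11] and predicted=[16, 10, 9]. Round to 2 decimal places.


Absolute errors: [4, 2, 2]
Sum of absolute errors = 8
MAE = 8 / 3 = 2.67

2.67


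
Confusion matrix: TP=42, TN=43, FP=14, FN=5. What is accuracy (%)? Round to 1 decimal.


Accuracy = (TP + TN) / (TP + TN + FP + FN) * 100
= (42 + 43) / (42 + 43 + 14 + 5)
= 85 / 104
= 0.8173
= 81.7%

81.7


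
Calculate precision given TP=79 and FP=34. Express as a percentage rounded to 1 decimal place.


Precision = TP / (TP + FP) * 100
= 79 / (79 + 34)
= 79 / 113
= 0.6991
= 69.9%

69.9


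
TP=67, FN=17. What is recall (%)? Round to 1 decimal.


Recall = TP / (TP + FN) * 100
= 67 / (67 + 17)
= 67 / 84
= 0.7976
= 79.8%

79.8


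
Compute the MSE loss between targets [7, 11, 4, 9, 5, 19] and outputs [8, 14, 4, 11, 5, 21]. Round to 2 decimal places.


Differences: [-1, -3, 0, -2, 0, -2]
Squared errors: [1, 9, 0, 4, 0, 4]
Sum of squared errors = 18
MSE = 18 / 6 = 3.00

3.00


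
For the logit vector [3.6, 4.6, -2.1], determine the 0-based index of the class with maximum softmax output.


Softmax is a monotonic transformation, so it preserves the argmax.
We need to find the index of the maximum logit.
Index 0: 3.6
Index 1: 4.6
Index 2: -2.1
Maximum logit = 4.6 at index 1

1


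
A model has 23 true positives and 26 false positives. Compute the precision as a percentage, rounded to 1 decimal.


Precision = TP / (TP + FP) * 100
= 23 / (23 + 26)
= 23 / 49
= 0.4694
= 46.9%

46.9


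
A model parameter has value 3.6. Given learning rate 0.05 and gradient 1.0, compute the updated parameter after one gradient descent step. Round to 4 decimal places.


w_new = w_old - lr * gradient
= 3.6 - 0.05 * 1.0
= 3.6 - (0.05)
= 3.5500

3.5500


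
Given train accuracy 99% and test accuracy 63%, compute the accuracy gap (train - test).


Gap = train_accuracy - test_accuracy
= 99 - 63
= 36%
This large gap strongly indicates overfitting.

36


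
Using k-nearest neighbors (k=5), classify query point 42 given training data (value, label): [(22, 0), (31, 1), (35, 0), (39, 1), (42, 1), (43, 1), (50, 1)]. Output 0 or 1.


Distances from query 42:
Point 42 (class 1): distance = 0
Point 43 (class 1): distance = 1
Point 39 (class 1): distance = 3
Point 35 (class 0): distance = 7
Point 50 (class 1): distance = 8
K=5 nearest neighbors: classes = [1, 1, 1, 0, 1]
Votes for class 1: 4 / 5
Majority vote => class 1

1


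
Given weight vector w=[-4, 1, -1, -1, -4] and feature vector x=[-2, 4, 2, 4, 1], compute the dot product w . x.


Element-wise products:
-4 * -2 = 8
1 * 4 = 4
-1 * 2 = -2
-1 * 4 = -4
-4 * 1 = -4
Sum = 8 + 4 + -2 + -4 + -4
= 2

2


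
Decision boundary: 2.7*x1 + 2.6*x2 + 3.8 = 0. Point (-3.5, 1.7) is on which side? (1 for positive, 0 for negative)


Compute 2.7 * -3.5 + 2.6 * 1.7 + 3.8
= -9.45 + 4.42 + 3.8
= -1.23
Since -1.23 < 0, the point is on the negative side.

0


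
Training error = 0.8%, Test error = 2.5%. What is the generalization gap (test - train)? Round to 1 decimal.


Generalization gap = test_error - train_error
= 2.5 - 0.8
= 1.7%
A small gap suggests good generalization.

1.7


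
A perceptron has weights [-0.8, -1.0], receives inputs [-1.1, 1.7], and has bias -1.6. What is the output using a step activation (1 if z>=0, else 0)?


z = w . x + b
= -0.8*-1.1 + -1.0*1.7 + -1.6
= 0.88 + -1.7 + -1.6
= -0.82 + -1.6
= -2.42
Since z = -2.42 < 0, output = 0

0


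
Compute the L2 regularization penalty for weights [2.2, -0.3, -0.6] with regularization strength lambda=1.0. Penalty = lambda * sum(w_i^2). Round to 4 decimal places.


Squaring each weight:
2.2^2 = 4.84
(-0.3)^2 = 0.09
(-0.6)^2 = 0.36
Sum of squares = 5.29
Penalty = 1.0 * 5.29 = 5.2900

5.2900


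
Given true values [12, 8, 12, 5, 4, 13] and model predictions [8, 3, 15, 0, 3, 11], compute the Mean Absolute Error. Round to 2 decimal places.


Absolute errors: [4, 5, 3, 5, 1, 2]
Sum of absolute errors = 20
MAE = 20 / 6 = 3.33

3.33


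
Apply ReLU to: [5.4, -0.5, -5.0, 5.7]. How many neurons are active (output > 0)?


ReLU(x) = max(0, x) for each element:
ReLU(5.4) = 5.4
ReLU(-0.5) = 0
ReLU(-5.0) = 0
ReLU(5.7) = 5.7
Active neurons (>0): 2

2


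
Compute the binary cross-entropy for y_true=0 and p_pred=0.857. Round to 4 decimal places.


For y=0: Loss = -log(1-p)
= -log(1 - 0.857)
= -log(0.143)
= -(-1.9449)
= 1.9449

1.9449


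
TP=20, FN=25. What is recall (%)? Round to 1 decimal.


Recall = TP / (TP + FN) * 100
= 20 / (20 + 25)
= 20 / 45
= 0.4444
= 44.4%

44.4


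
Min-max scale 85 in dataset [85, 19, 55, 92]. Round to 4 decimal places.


Min = 19, Max = 92
Range = 92 - 19 = 73
Scaled = (x - min) / (max - min)
= (85 - 19) / 73
= 66 / 73
= 0.9041

0.9041


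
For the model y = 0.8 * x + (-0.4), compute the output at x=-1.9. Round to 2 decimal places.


y = 0.8 * -1.9 + (-0.4)
= -1.52 + (-0.4)
= -1.92

-1.92


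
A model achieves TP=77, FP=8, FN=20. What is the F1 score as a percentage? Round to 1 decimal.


Precision = TP / (TP + FP) = 77 / 85 = 0.9059
Recall = TP / (TP + FN) = 77 / 97 = 0.7938
F1 = 2 * P * R / (P + R)
= 2 * 0.9059 * 0.7938 / (0.9059 + 0.7938)
= 1.4382 / 1.6997
= 0.8462
As percentage: 84.6%

84.6


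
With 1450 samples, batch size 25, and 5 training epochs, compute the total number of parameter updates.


Iterations per epoch = 1450 / 25 = 58
Total updates = iterations_per_epoch * epochs
= 58 * 5
= 290

290


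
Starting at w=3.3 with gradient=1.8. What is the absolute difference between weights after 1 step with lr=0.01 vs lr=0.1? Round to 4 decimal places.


With lr=0.01: w_new = 3.3 - 0.01 * 1.8 = 3.282
With lr=0.1: w_new = 3.3 - 0.1 * 1.8 = 3.12
Absolute difference = |3.282 - 3.12|
= 0.1620

0.1620


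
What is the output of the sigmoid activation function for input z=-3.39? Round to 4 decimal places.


sigmoid(z) = 1 / (1 + exp(-z))
exp(-(-3.39)) = exp(3.39) = 29.666
1 + 29.666 = 30.666
1 / 30.666 = 0.0326

0.0326


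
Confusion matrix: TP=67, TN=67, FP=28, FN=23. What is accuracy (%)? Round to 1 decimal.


Accuracy = (TP + TN) / (TP + TN + FP + FN) * 100
= (67 + 67) / (67 + 67 + 28 + 23)
= 134 / 185
= 0.7243
= 72.4%

72.4


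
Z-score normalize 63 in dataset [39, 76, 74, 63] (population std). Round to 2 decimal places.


Mean = (39 + 76 + 74 + 63) / 4 = 63.0
Variance = sum((x_i - mean)^2) / n = 216.5
Std = sqrt(216.5) = 14.7139
Z = (x - mean) / std
= (63 - 63.0) / 14.7139
= 0.0 / 14.7139
= 0.00

0.00


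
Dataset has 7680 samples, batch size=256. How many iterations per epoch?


Iterations per epoch = dataset_size / batch_size
= 7680 / 256
= 30

30


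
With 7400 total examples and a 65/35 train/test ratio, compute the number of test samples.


Train samples = 7400 * 65% = 4810
Test samples = 7400 - 4810
= 2590

2590


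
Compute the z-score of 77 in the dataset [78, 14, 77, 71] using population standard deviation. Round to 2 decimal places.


Mean = (78 + 14 + 77 + 71) / 4 = 60.0
Variance = sum((x_i - mean)^2) / n = 712.5
Std = sqrt(712.5) = 26.6927
Z = (x - mean) / std
= (77 - 60.0) / 26.6927
= 17.0 / 26.6927
= 0.64

0.64


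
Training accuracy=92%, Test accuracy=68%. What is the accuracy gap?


Gap = train_accuracy - test_accuracy
= 92 - 68
= 24%
This large gap strongly indicates overfitting.

24


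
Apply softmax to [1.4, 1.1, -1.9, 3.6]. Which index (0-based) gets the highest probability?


Softmax is a monotonic transformation, so it preserves the argmax.
We need to find the index of the maximum logit.
Index 0: 1.4
Index 1: 1.1
Index 2: -1.9
Index 3: 3.6
Maximum logit = 3.6 at index 3

3


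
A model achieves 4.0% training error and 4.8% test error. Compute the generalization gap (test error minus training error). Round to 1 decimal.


Generalization gap = test_error - train_error
= 4.8 - 4.0
= 0.8%
A small gap suggests good generalization.

0.8


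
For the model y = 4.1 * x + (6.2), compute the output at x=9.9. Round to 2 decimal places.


y = 4.1 * 9.9 + (6.2)
= 40.59 + (6.2)
= 46.79

46.79


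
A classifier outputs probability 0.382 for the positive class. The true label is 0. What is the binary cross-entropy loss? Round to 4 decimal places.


For y=0: Loss = -log(1-p)
= -log(1 - 0.382)
= -log(0.618)
= -(-0.4813)
= 0.4813

0.4813


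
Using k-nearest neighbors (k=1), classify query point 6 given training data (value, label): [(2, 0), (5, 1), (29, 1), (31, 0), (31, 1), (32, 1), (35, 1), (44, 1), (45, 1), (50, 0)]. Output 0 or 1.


Distances from query 6:
Point 5 (class 1): distance = 1
K=1 nearest neighbors: classes = [1]
Votes for class 1: 1 / 1
Majority vote => class 1

1


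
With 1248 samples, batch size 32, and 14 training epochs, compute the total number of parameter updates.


Iterations per epoch = 1248 / 32 = 39
Total updates = iterations_per_epoch * epochs
= 39 * 14
= 546

546


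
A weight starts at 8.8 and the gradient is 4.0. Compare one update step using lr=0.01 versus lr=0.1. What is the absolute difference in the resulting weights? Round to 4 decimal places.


With lr=0.01: w_new = 8.8 - 0.01 * 4.0 = 8.76
With lr=0.1: w_new = 8.8 - 0.1 * 4.0 = 8.4
Absolute difference = |8.76 - 8.4|
= 0.3600

0.3600


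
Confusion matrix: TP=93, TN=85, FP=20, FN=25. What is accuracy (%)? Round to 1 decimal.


Accuracy = (TP + TN) / (TP + TN + FP + FN) * 100
= (93 + 85) / (93 + 85 + 20 + 25)
= 178 / 223
= 0.7982
= 79.8%

79.8


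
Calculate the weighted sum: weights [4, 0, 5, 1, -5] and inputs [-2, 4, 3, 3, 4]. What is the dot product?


Element-wise products:
4 * -2 = -8
0 * 4 = 0
5 * 3 = 15
1 * 3 = 3
-5 * 4 = -20
Sum = -8 + 0 + 15 + 3 + -20
= -10

-10


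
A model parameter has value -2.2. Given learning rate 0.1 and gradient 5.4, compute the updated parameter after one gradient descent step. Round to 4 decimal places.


w_new = w_old - lr * gradient
= -2.2 - 0.1 * 5.4
= -2.2 - (0.54)
= -2.7400

-2.7400


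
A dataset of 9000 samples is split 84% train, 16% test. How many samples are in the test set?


Train samples = 9000 * 84% = 7560
Test samples = 9000 - 7560
= 1440

1440


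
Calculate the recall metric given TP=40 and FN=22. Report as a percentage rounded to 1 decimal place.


Recall = TP / (TP + FN) * 100
= 40 / (40 + 22)
= 40 / 62
= 0.6452
= 64.5%

64.5


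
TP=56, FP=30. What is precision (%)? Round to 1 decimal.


Precision = TP / (TP + FP) * 100
= 56 / (56 + 30)
= 56 / 86
= 0.6512
= 65.1%

65.1


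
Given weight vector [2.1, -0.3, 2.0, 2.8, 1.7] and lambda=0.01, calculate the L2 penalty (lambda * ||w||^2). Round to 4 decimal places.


Squaring each weight:
2.1^2 = 4.41
(-0.3)^2 = 0.09
2.0^2 = 4.0
2.8^2 = 7.84
1.7^2 = 2.89
Sum of squares = 19.23
Penalty = 0.01 * 19.23 = 0.1923

0.1923


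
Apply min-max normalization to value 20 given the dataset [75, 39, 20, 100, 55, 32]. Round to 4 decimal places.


Min = 20, Max = 100
Range = 100 - 20 = 80
Scaled = (x - min) / (max - min)
= (20 - 20) / 80
= 0 / 80
= 0.0000

0.0000


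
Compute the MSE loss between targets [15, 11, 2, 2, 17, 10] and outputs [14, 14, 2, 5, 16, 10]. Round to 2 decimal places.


Differences: [1, -3, 0, -3, 1, 0]
Squared errors: [1, 9, 0, 9, 1, 0]
Sum of squared errors = 20
MSE = 20 / 6 = 3.33

3.33


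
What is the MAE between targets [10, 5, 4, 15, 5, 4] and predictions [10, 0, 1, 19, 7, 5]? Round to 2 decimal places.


Absolute errors: [0, 5, 3, 4, 2, 1]
Sum of absolute errors = 15
MAE = 15 / 6 = 2.50

2.50


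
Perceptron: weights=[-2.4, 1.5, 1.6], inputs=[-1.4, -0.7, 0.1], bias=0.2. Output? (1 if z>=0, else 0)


z = w . x + b
= -2.4*-1.4 + 1.5*-0.7 + 1.6*0.1 + 0.2
= 3.36 + -1.05 + 0.16 + 0.2
= 2.47 + 0.2
= 2.67
Since z = 2.67 >= 0, output = 1

1


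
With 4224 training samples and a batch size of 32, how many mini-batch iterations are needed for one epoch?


Iterations per epoch = dataset_size / batch_size
= 4224 / 32
= 132

132


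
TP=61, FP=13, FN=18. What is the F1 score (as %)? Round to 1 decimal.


Precision = TP / (TP + FP) = 61 / 74 = 0.8243
Recall = TP / (TP + FN) = 61 / 79 = 0.7722
F1 = 2 * P * R / (P + R)
= 2 * 0.8243 * 0.7722 / (0.8243 + 0.7722)
= 1.273 / 1.5965
= 0.7974
As percentage: 79.7%

79.7


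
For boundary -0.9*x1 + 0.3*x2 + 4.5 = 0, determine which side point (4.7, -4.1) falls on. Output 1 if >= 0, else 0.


Compute -0.9 * 4.7 + 0.3 * -4.1 + 4.5
= -4.23 + -1.23 + 4.5
= -0.96
Since -0.96 < 0, the point is on the negative side.

0


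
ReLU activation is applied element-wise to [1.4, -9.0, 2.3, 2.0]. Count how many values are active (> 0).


ReLU(x) = max(0, x) for each element:
ReLU(1.4) = 1.4
ReLU(-9.0) = 0
ReLU(2.3) = 2.3
ReLU(2.0) = 2.0
Active neurons (>0): 3

3


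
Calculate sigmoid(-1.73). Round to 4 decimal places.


sigmoid(z) = 1 / (1 + exp(-z))
exp(-(-1.73)) = exp(1.73) = 5.6407
1 + 5.6407 = 6.6407
1 / 6.6407 = 0.1506

0.1506


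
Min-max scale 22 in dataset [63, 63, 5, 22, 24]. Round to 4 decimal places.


Min = 5, Max = 63
Range = 63 - 5 = 58
Scaled = (x - min) / (max - min)
= (22 - 5) / 58
= 17 / 58
= 0.2931

0.2931


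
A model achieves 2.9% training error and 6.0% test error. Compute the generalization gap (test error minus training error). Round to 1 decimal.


Generalization gap = test_error - train_error
= 6.0 - 2.9
= 3.1%
A moderate gap.

3.1


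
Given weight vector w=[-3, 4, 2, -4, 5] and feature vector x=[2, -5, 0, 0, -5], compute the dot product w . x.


Element-wise products:
-3 * 2 = -6
4 * -5 = -20
2 * 0 = 0
-4 * 0 = 0
5 * -5 = -25
Sum = -6 + -20 + 0 + 0 + -25
= -51

-51


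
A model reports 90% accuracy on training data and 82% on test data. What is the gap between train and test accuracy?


Gap = train_accuracy - test_accuracy
= 90 - 82
= 8%
This moderate gap may indicate mild overfitting.

8


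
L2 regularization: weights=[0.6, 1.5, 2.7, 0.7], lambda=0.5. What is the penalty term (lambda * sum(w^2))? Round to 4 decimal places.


Squaring each weight:
0.6^2 = 0.36
1.5^2 = 2.25
2.7^2 = 7.29
0.7^2 = 0.49
Sum of squares = 10.39
Penalty = 0.5 * 10.39 = 5.1950

5.1950


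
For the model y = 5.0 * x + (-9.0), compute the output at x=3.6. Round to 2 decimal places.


y = 5.0 * 3.6 + (-9.0)
= 18.0 + (-9.0)
= 9.00

9.00


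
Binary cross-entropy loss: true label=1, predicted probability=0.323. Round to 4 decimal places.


For y=1: Loss = -log(p)
= -log(0.323)
= -(-1.1301)
= 1.1301

1.1301


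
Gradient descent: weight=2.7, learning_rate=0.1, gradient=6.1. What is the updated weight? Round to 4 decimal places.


w_new = w_old - lr * gradient
= 2.7 - 0.1 * 6.1
= 2.7 - (0.61)
= 2.0900

2.0900


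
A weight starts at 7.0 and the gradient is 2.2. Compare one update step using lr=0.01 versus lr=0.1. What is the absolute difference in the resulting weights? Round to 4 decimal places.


With lr=0.01: w_new = 7.0 - 0.01 * 2.2 = 6.978
With lr=0.1: w_new = 7.0 - 0.1 * 2.2 = 6.78
Absolute difference = |6.978 - 6.78|
= 0.1980

0.1980


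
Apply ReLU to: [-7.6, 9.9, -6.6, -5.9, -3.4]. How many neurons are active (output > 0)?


ReLU(x) = max(0, x) for each element:
ReLU(-7.6) = 0
ReLU(9.9) = 9.9
ReLU(-6.6) = 0
ReLU(-5.9) = 0
ReLU(-3.4) = 0
Active neurons (>0): 1

1


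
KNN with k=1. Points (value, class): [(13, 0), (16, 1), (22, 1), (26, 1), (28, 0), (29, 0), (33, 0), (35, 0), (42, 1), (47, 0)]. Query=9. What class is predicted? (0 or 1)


Distances from query 9:
Point 13 (class 0): distance = 4
K=1 nearest neighbors: classes = [0]
Votes for class 1: 0 / 1
Majority vote => class 0

0


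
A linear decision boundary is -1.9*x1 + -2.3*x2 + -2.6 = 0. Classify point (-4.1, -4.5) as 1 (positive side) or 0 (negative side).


Compute -1.9 * -4.1 + -2.3 * -4.5 + -2.6
= 7.79 + 10.35 + -2.6
= 15.54
Since 15.54 >= 0, the point is on the positive side.

1


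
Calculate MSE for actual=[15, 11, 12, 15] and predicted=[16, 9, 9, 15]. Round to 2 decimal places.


Differences: [-1, 2, 3, 0]
Squared errors: [1, 4, 9, 0]
Sum of squared errors = 14
MSE = 14 / 4 = 3.50

3.50


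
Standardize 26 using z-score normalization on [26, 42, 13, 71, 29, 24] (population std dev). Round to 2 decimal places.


Mean = (26 + 42 + 13 + 71 + 29 + 24) / 6 = 34.1667
Variance = sum((x_i - mean)^2) / n = 343.8056
Std = sqrt(343.8056) = 18.542
Z = (x - mean) / std
= (26 - 34.1667) / 18.542
= -8.1667 / 18.542
= -0.44

-0.44


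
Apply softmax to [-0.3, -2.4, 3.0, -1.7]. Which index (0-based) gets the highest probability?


Softmax is a monotonic transformation, so it preserves the argmax.
We need to find the index of the maximum logit.
Index 0: -0.3
Index 1: -2.4
Index 2: 3.0
Index 3: -1.7
Maximum logit = 3.0 at index 2

2


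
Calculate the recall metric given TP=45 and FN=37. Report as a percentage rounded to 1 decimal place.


Recall = TP / (TP + FN) * 100
= 45 / (45 + 37)
= 45 / 82
= 0.5488
= 54.9%

54.9


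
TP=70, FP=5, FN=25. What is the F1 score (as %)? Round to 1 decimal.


Precision = TP / (TP + FP) = 70 / 75 = 0.9333
Recall = TP / (TP + FN) = 70 / 95 = 0.7368
F1 = 2 * P * R / (P + R)
= 2 * 0.9333 * 0.7368 / (0.9333 + 0.7368)
= 1.3754 / 1.6702
= 0.8235
As percentage: 82.4%

82.4


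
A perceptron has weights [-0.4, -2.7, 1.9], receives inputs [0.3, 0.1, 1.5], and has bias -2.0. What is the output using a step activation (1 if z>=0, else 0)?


z = w . x + b
= -0.4*0.3 + -2.7*0.1 + 1.9*1.5 + -2.0
= -0.12 + -0.27 + 2.85 + -2.0
= 2.46 + -2.0
= 0.46
Since z = 0.46 >= 0, output = 1

1


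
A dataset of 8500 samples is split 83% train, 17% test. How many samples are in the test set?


Train samples = 8500 * 83% = 7055
Test samples = 8500 - 7055
= 1445

1445


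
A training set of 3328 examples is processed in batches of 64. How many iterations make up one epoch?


Iterations per epoch = dataset_size / batch_size
= 3328 / 64
= 52

52


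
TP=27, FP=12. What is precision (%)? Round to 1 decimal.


Precision = TP / (TP + FP) * 100
= 27 / (27 + 12)
= 27 / 39
= 0.6923
= 69.2%

69.2


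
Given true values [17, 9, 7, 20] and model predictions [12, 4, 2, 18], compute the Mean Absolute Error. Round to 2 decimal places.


Absolute errors: [5, 5, 5, 2]
Sum of absolute errors = 17
MAE = 17 / 4 = 4.25

4.25


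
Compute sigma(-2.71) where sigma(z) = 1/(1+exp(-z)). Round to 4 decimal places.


sigmoid(z) = 1 / (1 + exp(-z))
exp(-(-2.71)) = exp(2.71) = 15.0293
1 + 15.0293 = 16.0293
1 / 16.0293 = 0.0624

0.0624


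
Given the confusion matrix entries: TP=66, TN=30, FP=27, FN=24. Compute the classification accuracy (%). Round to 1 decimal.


Accuracy = (TP + TN) / (TP + TN + FP + FN) * 100
= (66 + 30) / (66 + 30 + 27 + 24)
= 96 / 147
= 0.6531
= 65.3%

65.3


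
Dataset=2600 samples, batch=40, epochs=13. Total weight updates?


Iterations per epoch = 2600 / 40 = 65
Total updates = iterations_per_epoch * epochs
= 65 * 13
= 845

845


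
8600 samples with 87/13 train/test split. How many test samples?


Train samples = 8600 * 87% = 7482
Test samples = 8600 - 7482
= 1118

1118


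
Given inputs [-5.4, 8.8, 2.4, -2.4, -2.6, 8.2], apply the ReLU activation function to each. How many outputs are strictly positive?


ReLU(x) = max(0, x) for each element:
ReLU(-5.4) = 0
ReLU(8.8) = 8.8
ReLU(2.4) = 2.4
ReLU(-2.4) = 0
ReLU(-2.6) = 0
ReLU(8.2) = 8.2
Active neurons (>0): 3

3


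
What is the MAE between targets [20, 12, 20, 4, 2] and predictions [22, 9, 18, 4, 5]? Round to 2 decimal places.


Absolute errors: [2, 3, 2, 0, 3]
Sum of absolute errors = 10
MAE = 10 / 5 = 2.00

2.00


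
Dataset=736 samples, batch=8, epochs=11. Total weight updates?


Iterations per epoch = 736 / 8 = 92
Total updates = iterations_per_epoch * epochs
= 92 * 11
= 1012

1012


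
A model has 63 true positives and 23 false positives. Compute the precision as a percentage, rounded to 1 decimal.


Precision = TP / (TP + FP) * 100
= 63 / (63 + 23)
= 63 / 86
= 0.7326
= 73.3%

73.3


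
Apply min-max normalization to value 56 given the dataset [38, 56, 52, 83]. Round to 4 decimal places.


Min = 38, Max = 83
Range = 83 - 38 = 45
Scaled = (x - min) / (max - min)
= (56 - 38) / 45
= 18 / 45
= 0.4000

0.4000


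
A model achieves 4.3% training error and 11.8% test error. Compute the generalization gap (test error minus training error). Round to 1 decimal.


Generalization gap = test_error - train_error
= 11.8 - 4.3
= 7.5%
A moderate gap.

7.5


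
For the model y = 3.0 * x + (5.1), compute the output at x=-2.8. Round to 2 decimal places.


y = 3.0 * -2.8 + (5.1)
= -8.4 + (5.1)
= -3.30

-3.30


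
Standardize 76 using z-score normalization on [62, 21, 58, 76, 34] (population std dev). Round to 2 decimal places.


Mean = (62 + 21 + 58 + 76 + 34) / 5 = 50.2
Variance = sum((x_i - mean)^2) / n = 396.16
Std = sqrt(396.16) = 19.9038
Z = (x - mean) / std
= (76 - 50.2) / 19.9038
= 25.8 / 19.9038
= 1.30

1.30


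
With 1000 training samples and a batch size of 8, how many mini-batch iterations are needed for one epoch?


Iterations per epoch = dataset_size / batch_size
= 1000 / 8
= 125

125


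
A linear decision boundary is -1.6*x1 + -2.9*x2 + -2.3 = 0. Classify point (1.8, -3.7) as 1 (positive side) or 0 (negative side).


Compute -1.6 * 1.8 + -2.9 * -3.7 + -2.3
= -2.88 + 10.73 + -2.3
= 5.55
Since 5.55 >= 0, the point is on the positive side.

1


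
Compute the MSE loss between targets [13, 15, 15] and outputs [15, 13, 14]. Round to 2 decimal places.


Differences: [-2, 2, 1]
Squared errors: [4, 4, 1]
Sum of squared errors = 9
MSE = 9 / 3 = 3.00

3.00


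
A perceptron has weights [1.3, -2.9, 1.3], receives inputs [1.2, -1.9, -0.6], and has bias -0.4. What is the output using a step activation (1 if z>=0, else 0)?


z = w . x + b
= 1.3*1.2 + -2.9*-1.9 + 1.3*-0.6 + -0.4
= 1.56 + 5.51 + -0.78 + -0.4
= 6.29 + -0.4
= 5.89
Since z = 5.89 >= 0, output = 1

1


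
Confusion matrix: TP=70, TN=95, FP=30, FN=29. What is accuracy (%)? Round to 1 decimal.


Accuracy = (TP + TN) / (TP + TN + FP + FN) * 100
= (70 + 95) / (70 + 95 + 30 + 29)
= 165 / 224
= 0.7366
= 73.7%

73.7


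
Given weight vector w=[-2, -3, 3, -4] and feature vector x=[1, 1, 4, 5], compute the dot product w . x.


Element-wise products:
-2 * 1 = -2
-3 * 1 = -3
3 * 4 = 12
-4 * 5 = -20
Sum = -2 + -3 + 12 + -20
= -13

-13


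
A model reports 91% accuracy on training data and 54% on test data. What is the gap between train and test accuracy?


Gap = train_accuracy - test_accuracy
= 91 - 54
= 37%
This large gap strongly indicates overfitting.

37


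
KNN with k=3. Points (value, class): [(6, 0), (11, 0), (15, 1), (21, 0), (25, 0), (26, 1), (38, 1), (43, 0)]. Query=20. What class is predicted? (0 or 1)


Distances from query 20:
Point 21 (class 0): distance = 1
Point 25 (class 0): distance = 5
Point 15 (class 1): distance = 5
K=3 nearest neighbors: classes = [0, 0, 1]
Votes for class 1: 1 / 3
Majority vote => class 0

0


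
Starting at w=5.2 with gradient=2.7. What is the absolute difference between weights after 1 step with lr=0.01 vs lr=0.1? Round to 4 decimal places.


With lr=0.01: w_new = 5.2 - 0.01 * 2.7 = 5.173
With lr=0.1: w_new = 5.2 - 0.1 * 2.7 = 4.93
Absolute difference = |5.173 - 4.93|
= 0.2430

0.2430


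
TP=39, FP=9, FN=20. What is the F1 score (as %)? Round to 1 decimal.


Precision = TP / (TP + FP) = 39 / 48 = 0.8125
Recall = TP / (TP + FN) = 39 / 59 = 0.661
F1 = 2 * P * R / (P + R)
= 2 * 0.8125 * 0.661 / (0.8125 + 0.661)
= 1.0742 / 1.4735
= 0.729
As percentage: 72.9%

72.9


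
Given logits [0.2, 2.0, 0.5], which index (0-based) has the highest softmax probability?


Softmax is a monotonic transformation, so it preserves the argmax.
We need to find the index of the maximum logit.
Index 0: 0.2
Index 1: 2.0
Index 2: 0.5
Maximum logit = 2.0 at index 1

1


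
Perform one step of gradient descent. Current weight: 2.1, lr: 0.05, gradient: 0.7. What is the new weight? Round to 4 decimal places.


w_new = w_old - lr * gradient
= 2.1 - 0.05 * 0.7
= 2.1 - (0.035)
= 2.0650

2.0650


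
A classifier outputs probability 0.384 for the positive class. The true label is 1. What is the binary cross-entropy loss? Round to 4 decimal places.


For y=1: Loss = -log(p)
= -log(0.384)
= -(-0.9571)
= 0.9571

0.9571


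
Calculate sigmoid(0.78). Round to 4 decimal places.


sigmoid(z) = 1 / (1 + exp(-z))
exp(-(0.78)) = exp(-0.78) = 0.4584
1 + 0.4584 = 1.4584
1 / 1.4584 = 0.6857

0.6857


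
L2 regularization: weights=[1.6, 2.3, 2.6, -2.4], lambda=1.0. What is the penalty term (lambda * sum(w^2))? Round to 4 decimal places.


Squaring each weight:
1.6^2 = 2.56
2.3^2 = 5.29
2.6^2 = 6.76
(-2.4)^2 = 5.76
Sum of squares = 20.37
Penalty = 1.0 * 20.37 = 20.3700

20.3700


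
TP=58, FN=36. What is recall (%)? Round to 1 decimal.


Recall = TP / (TP + FN) * 100
= 58 / (58 + 36)
= 58 / 94
= 0.617
= 61.7%

61.7


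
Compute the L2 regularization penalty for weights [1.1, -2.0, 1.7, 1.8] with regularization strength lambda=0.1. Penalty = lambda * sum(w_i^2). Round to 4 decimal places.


Squaring each weight:
1.1^2 = 1.21
(-2.0)^2 = 4.0
1.7^2 = 2.89
1.8^2 = 3.24
Sum of squares = 11.34
Penalty = 0.1 * 11.34 = 1.1340

1.1340


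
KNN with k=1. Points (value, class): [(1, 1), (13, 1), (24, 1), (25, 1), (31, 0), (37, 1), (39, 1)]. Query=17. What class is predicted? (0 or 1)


Distances from query 17:
Point 13 (class 1): distance = 4
K=1 nearest neighbors: classes = [1]
Votes for class 1: 1 / 1
Majority vote => class 1

1


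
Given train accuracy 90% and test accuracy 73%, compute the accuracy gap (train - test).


Gap = train_accuracy - test_accuracy
= 90 - 73
= 17%
This gap suggests the model is overfitting.

17


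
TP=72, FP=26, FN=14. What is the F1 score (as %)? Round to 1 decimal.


Precision = TP / (TP + FP) = 72 / 98 = 0.7347
Recall = TP / (TP + FN) = 72 / 86 = 0.8372
F1 = 2 * P * R / (P + R)
= 2 * 0.7347 * 0.8372 / (0.7347 + 0.8372)
= 1.2302 / 1.5719
= 0.7826
As percentage: 78.3%

78.3


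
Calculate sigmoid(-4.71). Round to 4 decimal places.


sigmoid(z) = 1 / (1 + exp(-z))
exp(-(-4.71)) = exp(4.71) = 111.0522
1 + 111.0522 = 112.0522
1 / 112.0522 = 0.0089

0.0089


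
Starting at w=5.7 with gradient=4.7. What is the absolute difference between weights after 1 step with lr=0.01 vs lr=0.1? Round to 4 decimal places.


With lr=0.01: w_new = 5.7 - 0.01 * 4.7 = 5.653
With lr=0.1: w_new = 5.7 - 0.1 * 4.7 = 5.23
Absolute difference = |5.653 - 5.23|
= 0.4230

0.4230


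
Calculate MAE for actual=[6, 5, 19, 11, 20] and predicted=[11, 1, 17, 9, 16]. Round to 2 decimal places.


Absolute errors: [5, 4, 2, 2, 4]
Sum of absolute errors = 17
MAE = 17 / 5 = 3.40

3.40


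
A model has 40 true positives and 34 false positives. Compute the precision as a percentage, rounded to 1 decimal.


Precision = TP / (TP + FP) * 100
= 40 / (40 + 34)
= 40 / 74
= 0.5405
= 54.1%

54.1


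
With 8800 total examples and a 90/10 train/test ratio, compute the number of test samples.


Train samples = 8800 * 90% = 7920
Test samples = 8800 - 7920
= 880

880


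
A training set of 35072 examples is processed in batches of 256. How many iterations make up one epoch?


Iterations per epoch = dataset_size / batch_size
= 35072 / 256
= 137

137


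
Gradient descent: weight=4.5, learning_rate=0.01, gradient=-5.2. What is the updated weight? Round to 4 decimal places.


w_new = w_old - lr * gradient
= 4.5 - 0.01 * -5.2
= 4.5 - (-0.052)
= 4.5520

4.5520


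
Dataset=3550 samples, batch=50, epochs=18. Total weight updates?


Iterations per epoch = 3550 / 50 = 71
Total updates = iterations_per_epoch * epochs
= 71 * 18
= 1278

1278


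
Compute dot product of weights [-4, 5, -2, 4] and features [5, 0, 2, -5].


Element-wise products:
-4 * 5 = -20
5 * 0 = 0
-2 * 2 = -4
4 * -5 = -20
Sum = -20 + 0 + -4 + -20
= -44

-44


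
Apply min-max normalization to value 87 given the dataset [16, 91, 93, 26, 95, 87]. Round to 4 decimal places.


Min = 16, Max = 95
Range = 95 - 16 = 79
Scaled = (x - min) / (max - min)
= (87 - 16) / 79
= 71 / 79
= 0.8987

0.8987


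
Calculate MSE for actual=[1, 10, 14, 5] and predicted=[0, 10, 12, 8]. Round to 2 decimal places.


Differences: [1, 0, 2, -3]
Squared errors: [1, 0, 4, 9]
Sum of squared errors = 14
MSE = 14 / 4 = 3.50

3.50


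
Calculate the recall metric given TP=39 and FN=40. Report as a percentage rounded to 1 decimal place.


Recall = TP / (TP + FN) * 100
= 39 / (39 + 40)
= 39 / 79
= 0.4937
= 49.4%

49.4


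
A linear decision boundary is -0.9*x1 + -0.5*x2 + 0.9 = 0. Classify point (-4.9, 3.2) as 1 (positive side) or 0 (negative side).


Compute -0.9 * -4.9 + -0.5 * 3.2 + 0.9
= 4.41 + -1.6 + 0.9
= 3.71
Since 3.71 >= 0, the point is on the positive side.

1


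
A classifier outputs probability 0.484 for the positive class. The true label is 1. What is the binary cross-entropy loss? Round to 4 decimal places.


For y=1: Loss = -log(p)
= -log(0.484)
= -(-0.7257)
= 0.7257

0.7257


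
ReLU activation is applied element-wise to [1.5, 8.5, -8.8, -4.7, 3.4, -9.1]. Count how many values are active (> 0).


ReLU(x) = max(0, x) for each element:
ReLU(1.5) = 1.5
ReLU(8.5) = 8.5
ReLU(-8.8) = 0
ReLU(-4.7) = 0
ReLU(3.4) = 3.4
ReLU(-9.1) = 0
Active neurons (>0): 3

3


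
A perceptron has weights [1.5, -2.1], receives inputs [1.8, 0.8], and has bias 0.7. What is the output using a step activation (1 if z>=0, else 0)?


z = w . x + b
= 1.5*1.8 + -2.1*0.8 + 0.7
= 2.7 + -1.68 + 0.7
= 1.02 + 0.7
= 1.72
Since z = 1.72 >= 0, output = 1

1


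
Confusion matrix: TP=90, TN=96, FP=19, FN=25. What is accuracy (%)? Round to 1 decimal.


Accuracy = (TP + TN) / (TP + TN + FP + FN) * 100
= (90 + 96) / (90 + 96 + 19 + 25)
= 186 / 230
= 0.8087
= 80.9%

80.9


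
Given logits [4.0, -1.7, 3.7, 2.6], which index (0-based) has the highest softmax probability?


Softmax is a monotonic transformation, so it preserves the argmax.
We need to find the index of the maximum logit.
Index 0: 4.0
Index 1: -1.7
Index 2: 3.7
Index 3: 2.6
Maximum logit = 4.0 at index 0

0


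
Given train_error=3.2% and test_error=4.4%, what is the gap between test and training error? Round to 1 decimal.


Generalization gap = test_error - train_error
= 4.4 - 3.2
= 1.2%
A small gap suggests good generalization.

1.2


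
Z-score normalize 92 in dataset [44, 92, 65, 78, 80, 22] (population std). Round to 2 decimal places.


Mean = (44 + 92 + 65 + 78 + 80 + 22) / 6 = 63.5
Variance = sum((x_i - mean)^2) / n = 566.5833
Std = sqrt(566.5833) = 23.803
Z = (x - mean) / std
= (92 - 63.5) / 23.803
= 28.5 / 23.803
= 1.20

1.20


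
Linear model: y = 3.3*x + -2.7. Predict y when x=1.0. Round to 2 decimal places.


y = 3.3 * 1.0 + (-2.7)
= 3.3 + (-2.7)
= 0.60

0.60


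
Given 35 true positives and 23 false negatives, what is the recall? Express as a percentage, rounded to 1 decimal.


Recall = TP / (TP + FN) * 100
= 35 / (35 + 23)
= 35 / 58
= 0.6034
= 60.3%

60.3


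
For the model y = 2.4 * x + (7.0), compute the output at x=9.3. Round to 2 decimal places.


y = 2.4 * 9.3 + (7.0)
= 22.32 + (7.0)
= 29.32

29.32


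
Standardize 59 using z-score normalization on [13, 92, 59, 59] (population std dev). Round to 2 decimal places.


Mean = (13 + 92 + 59 + 59) / 4 = 55.75
Variance = sum((x_i - mean)^2) / n = 790.6875
Std = sqrt(790.6875) = 28.1192
Z = (x - mean) / std
= (59 - 55.75) / 28.1192
= 3.25 / 28.1192
= 0.12

0.12


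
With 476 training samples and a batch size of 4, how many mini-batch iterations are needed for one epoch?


Iterations per epoch = dataset_size / batch_size
= 476 / 4
= 119

119
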